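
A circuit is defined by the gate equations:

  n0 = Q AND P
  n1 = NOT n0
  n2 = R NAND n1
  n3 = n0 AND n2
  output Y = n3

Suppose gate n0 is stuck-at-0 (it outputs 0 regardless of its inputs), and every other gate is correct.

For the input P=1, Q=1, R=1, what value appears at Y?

Propagate with n0 forced: n0=0 [stuck-at-0], n1=1, n2=0, n3=0.
So Y = 0. (Without the fault it would be 1.)

0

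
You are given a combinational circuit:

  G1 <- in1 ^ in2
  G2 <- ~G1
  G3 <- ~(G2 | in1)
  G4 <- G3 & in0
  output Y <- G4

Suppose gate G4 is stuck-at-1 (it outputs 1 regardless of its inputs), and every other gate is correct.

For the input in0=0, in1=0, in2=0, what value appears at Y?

Propagate with G4 forced: G1=0, G2=1, G3=0, G4=1 [stuck-at-1].
So Y = 1. (Without the fault it would be 0.)

1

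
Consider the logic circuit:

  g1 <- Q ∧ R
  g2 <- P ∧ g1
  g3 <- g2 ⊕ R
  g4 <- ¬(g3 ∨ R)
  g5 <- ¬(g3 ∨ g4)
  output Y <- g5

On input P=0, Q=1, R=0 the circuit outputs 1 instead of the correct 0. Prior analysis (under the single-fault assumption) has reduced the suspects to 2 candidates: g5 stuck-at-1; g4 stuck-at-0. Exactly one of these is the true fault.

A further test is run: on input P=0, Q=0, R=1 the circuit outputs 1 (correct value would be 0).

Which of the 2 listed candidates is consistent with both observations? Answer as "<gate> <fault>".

Evaluate each candidate on input P=0, Q=0, R=1:
  g5 stuck-at-1: g1=0, g2=0, g3=1, g4=0, g5=1 [stuck-at-1] → 1 — matches
  g4 stuck-at-0: g1=0, g2=0, g3=1, g4=0 [stuck-at-0], g5=0 → 0 — eliminated
Only g5 stuck-at-1 reproduces the observed 1.

g5 stuck-at-1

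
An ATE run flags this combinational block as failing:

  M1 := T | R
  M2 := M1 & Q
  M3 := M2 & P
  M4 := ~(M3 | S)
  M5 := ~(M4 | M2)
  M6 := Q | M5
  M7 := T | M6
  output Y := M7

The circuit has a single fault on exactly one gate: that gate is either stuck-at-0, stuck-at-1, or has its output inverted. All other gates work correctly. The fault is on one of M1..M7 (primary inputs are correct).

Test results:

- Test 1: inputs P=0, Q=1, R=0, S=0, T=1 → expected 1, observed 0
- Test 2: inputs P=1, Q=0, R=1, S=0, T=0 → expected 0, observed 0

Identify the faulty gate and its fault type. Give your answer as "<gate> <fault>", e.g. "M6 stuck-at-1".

M7 stuck-at-0

Fault-free values for test 1 (P=0, Q=1, R=0, S=0, T=1): M1=1, M2=1, M3=0, M4=1, M5=0, M6=1, M7=1, giving Y=1. Observed 0.
Test 1: faults giving observed 0 are {M7 stuck-at-0, M7 inverted output}.
Test 2 (P=1, Q=0, R=1, S=0, T=0): fault-free M1=1, M2=0, M3=0, M4=1, M5=0, M6=0, M7=0 → 0; observed 0. Eliminates M7 inverted output.
Only M7 stuck-at-0 is consistent with every test.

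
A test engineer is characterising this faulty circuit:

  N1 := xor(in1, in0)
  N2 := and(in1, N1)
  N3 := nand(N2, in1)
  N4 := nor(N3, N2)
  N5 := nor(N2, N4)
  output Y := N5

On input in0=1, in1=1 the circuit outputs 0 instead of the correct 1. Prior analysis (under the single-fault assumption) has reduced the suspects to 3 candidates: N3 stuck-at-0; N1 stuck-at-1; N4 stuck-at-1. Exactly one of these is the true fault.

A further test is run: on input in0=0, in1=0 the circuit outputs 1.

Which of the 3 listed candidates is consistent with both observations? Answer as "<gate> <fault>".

N1 stuck-at-1

Evaluate each candidate on input in0=0, in1=0:
  N3 stuck-at-0: N1=0, N2=0, N3=0 [stuck-at-0], N4=1, N5=0 → 0 — eliminated
  N1 stuck-at-1: N1=1 [stuck-at-1], N2=0, N3=1, N4=0, N5=1 → 1 — matches
  N4 stuck-at-1: N1=0, N2=0, N3=1, N4=1 [stuck-at-1], N5=0 → 0 — eliminated
Only N1 stuck-at-1 reproduces the observed 1.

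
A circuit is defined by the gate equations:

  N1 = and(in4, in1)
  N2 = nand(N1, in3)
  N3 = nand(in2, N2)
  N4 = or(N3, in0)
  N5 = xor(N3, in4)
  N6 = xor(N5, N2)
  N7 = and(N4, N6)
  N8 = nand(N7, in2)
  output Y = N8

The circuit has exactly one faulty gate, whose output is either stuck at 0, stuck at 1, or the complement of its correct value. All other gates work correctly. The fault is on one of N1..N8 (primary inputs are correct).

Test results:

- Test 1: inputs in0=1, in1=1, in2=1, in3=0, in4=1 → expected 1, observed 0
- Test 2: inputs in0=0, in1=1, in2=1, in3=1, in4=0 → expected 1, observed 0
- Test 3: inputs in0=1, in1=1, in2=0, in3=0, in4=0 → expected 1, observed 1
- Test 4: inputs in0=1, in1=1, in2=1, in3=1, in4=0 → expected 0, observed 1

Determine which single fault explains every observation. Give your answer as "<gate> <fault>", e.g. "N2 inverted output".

Fault-free values for test 1 (in0=1, in1=1, in2=1, in3=0, in4=1): N1=1, N2=1, N3=0, N4=1, N5=1, N6=0, N7=0, N8=1, giving Y=1. Observed 0.
Test 1: faults giving observed 0 are {N3 stuck-at-1, N3 inverted output, N5 stuck-at-0, N5 inverted output, N6 stuck-at-1, N6 inverted output, N7 stuck-at-1, N7 inverted output, N8 stuck-at-0, N8 inverted output}.
Test 2 (in0=0, in1=1, in2=1, in3=1, in4=0): fault-free N1=0, N2=1, N3=0, N4=0, N5=0, N6=1, N7=0, N8=1 → 1; observed 0. Eliminates N3 stuck-at-1, N3 inverted output, N5 stuck-at-0, N5 inverted output, N6 stuck-at-1, N6 inverted output.
Test 3 (in0=1, in1=1, in2=0, in3=0, in4=0): fault-free N1=0, N2=1, N3=1, N4=1, N5=1, N6=0, N7=0, N8=1 → 1; observed 1. Eliminates N8 stuck-at-0, N8 inverted output.
Test 4 (in0=1, in1=1, in2=1, in3=1, in4=0): fault-free N1=0, N2=1, N3=0, N4=1, N5=0, N6=1, N7=1, N8=0 → 0; observed 1. Eliminates N7 stuck-at-1.
Only N7 inverted output is consistent with every test.

N7 inverted output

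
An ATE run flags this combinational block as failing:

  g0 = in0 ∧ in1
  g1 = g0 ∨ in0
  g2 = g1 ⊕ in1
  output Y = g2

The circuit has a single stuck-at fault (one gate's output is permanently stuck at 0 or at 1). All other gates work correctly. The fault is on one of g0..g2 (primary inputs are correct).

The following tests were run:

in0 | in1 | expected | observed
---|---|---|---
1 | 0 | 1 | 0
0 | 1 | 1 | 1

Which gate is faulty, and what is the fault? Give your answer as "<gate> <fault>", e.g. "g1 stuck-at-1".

Fault-free values for test 1 (in0=1, in1=0): g0=0, g1=1, g2=1, giving Y=1. Observed 0.
Test 1: faults giving observed 0 are {g1 stuck-at-0, g2 stuck-at-0}.
Test 2 (in0=0, in1=1): fault-free g0=0, g1=0, g2=1 → 1; observed 1. Eliminates g2 stuck-at-0.
Only g1 stuck-at-0 is consistent with every test.

g1 stuck-at-0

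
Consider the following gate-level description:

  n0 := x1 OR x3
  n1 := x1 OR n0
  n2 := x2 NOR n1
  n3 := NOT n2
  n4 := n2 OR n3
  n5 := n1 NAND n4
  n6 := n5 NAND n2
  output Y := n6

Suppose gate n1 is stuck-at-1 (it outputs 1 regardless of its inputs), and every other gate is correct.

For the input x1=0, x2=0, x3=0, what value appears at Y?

Propagate with n1 forced: n0=0, n1=1 [stuck-at-1], n2=0, n3=1, n4=1, n5=0, n6=1.
So Y = 1. (Without the fault it would be 0.)

1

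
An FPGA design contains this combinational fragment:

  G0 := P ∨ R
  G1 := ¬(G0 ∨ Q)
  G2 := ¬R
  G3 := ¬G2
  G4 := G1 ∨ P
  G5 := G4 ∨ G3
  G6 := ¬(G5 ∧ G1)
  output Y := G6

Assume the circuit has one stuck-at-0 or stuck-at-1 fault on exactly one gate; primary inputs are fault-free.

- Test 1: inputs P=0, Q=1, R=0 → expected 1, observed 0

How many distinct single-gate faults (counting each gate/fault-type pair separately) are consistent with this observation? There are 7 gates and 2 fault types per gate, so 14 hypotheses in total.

Fault-free: G0=0, G1=0, G2=1, G3=0, G4=0, G5=0, G6=1 → 1. Observed 0.
  G0 stuck-at-0: output 1 ✗
  G0 stuck-at-1: output 1 ✗
  G1 stuck-at-0: output 1 ✗
  G1 stuck-at-1: output 0 ✓
  G2 stuck-at-0: output 1 ✗
  G2 stuck-at-1: output 1 ✗
  G3 stuck-at-0: output 1 ✗
  G3 stuck-at-1: output 1 ✗
  G4 stuck-at-0: output 1 ✗
  G4 stuck-at-1: output 1 ✗
  G5 stuck-at-0: output 1 ✗
  G5 stuck-at-1: output 1 ✗
  G6 stuck-at-0: output 0 ✓
  G6 stuck-at-1: output 1 ✗
Consistent faults: {G1 stuck-at-1, G6 stuck-at-0} — 2 in all.

2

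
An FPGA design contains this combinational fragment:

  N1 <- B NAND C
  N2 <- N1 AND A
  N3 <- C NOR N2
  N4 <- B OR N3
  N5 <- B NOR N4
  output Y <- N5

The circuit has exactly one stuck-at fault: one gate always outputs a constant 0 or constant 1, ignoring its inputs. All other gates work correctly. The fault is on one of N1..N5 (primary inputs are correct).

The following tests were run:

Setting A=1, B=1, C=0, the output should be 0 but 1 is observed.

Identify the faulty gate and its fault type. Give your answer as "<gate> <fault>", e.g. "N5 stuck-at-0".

Fault-free values for test 1 (A=1, B=1, C=0): N1=1, N2=1, N3=0, N4=1, N5=0, giving Y=0. Observed 1.
Test 1: faults giving observed 1 are {N5 stuck-at-1}.
Only N5 stuck-at-1 is consistent with every test.

N5 stuck-at-1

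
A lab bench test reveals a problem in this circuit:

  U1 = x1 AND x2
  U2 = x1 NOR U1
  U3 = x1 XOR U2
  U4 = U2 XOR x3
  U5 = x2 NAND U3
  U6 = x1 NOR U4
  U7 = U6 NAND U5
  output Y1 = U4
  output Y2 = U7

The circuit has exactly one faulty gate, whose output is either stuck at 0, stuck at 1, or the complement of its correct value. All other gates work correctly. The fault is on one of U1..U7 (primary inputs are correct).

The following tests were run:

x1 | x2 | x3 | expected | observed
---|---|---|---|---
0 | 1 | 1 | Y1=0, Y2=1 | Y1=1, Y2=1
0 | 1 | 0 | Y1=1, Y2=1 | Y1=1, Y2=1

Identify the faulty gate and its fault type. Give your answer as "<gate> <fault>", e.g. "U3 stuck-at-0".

Fault-free values for test 1 (x1=0, x2=1, x3=1): U1=0, U2=1, U3=1, U4=0, U5=0, U6=1, U7=1, giving Y1=0, Y2=1. Observed Y1=1, Y2=1.
Test 1: faults giving observed Y1=1, Y2=1 are {U1 stuck-at-1, U1 inverted output, U2 stuck-at-0, U2 inverted output, U4 stuck-at-1, U4 inverted output}.
Test 2 (x1=0, x2=1, x3=0): fault-free U1=0, U2=1, U3=1, U4=1, U5=0, U6=0, U7=1 → Y1=1, Y2=1; observed Y1=1, Y2=1. Eliminates U1 stuck-at-1, U1 inverted output, U2 stuck-at-0, U2 inverted output, U4 inverted output.
Only U4 stuck-at-1 is consistent with every test.

U4 stuck-at-1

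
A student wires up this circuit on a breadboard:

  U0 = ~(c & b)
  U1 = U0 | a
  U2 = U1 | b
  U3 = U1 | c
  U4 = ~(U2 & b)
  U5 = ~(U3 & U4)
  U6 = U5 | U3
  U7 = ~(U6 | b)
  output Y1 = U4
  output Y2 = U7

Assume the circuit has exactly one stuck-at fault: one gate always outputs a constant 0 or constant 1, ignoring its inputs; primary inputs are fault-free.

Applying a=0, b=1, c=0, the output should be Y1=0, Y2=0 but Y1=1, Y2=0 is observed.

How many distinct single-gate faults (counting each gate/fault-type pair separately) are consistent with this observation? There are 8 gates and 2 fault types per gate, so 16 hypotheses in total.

Fault-free: U0=1, U1=1, U2=1, U3=1, U4=0, U5=1, U6=1, U7=0 → Y1=0, Y2=0. Observed Y1=1, Y2=0.
  U0: none of the 2 fault types match ✗
  U1: none of the 2 fault types match ✗
  U2: stuck-at-0 ✓; others ✗
  U3: none of the 2 fault types match ✗
  U4: stuck-at-1 ✓; others ✗
  U5: none of the 2 fault types match ✗
  U6: none of the 2 fault types match ✗
  U7: none of the 2 fault types match ✗
Consistent faults: {U2 stuck-at-0, U4 stuck-at-1} — 2 in all.

2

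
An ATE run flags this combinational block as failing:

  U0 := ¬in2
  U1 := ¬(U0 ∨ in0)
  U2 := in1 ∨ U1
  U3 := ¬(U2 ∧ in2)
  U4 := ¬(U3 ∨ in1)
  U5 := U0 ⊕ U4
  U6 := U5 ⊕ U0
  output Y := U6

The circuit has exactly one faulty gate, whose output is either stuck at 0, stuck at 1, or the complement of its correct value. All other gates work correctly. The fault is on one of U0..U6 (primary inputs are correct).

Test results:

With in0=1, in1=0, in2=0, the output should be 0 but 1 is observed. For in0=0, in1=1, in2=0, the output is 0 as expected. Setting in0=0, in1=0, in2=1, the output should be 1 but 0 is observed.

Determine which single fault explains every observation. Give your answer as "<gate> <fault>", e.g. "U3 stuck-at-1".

U3 inverted output

Fault-free values for test 1 (in0=1, in1=0, in2=0): U0=1, U1=0, U2=0, U3=1, U4=0, U5=1, U6=0, giving Y=0. Observed 1.
Test 1: faults giving observed 1 are {U3 stuck-at-0, U3 inverted output, U4 stuck-at-1, U4 inverted output, U5 stuck-at-0, U5 inverted output, U6 stuck-at-1, U6 inverted output}.
Test 2 (in0=0, in1=1, in2=0): fault-free U0=1, U1=0, U2=1, U3=1, U4=0, U5=1, U6=0 → 0; observed 0. Eliminates U4 stuck-at-1, U4 inverted output, U5 stuck-at-0, U5 inverted output, U6 stuck-at-1, U6 inverted output.
Test 3 (in0=0, in1=0, in2=1): fault-free U0=0, U1=1, U2=1, U3=0, U4=1, U5=1, U6=1 → 1; observed 0. Eliminates U3 stuck-at-0.
Only U3 inverted output is consistent with every test.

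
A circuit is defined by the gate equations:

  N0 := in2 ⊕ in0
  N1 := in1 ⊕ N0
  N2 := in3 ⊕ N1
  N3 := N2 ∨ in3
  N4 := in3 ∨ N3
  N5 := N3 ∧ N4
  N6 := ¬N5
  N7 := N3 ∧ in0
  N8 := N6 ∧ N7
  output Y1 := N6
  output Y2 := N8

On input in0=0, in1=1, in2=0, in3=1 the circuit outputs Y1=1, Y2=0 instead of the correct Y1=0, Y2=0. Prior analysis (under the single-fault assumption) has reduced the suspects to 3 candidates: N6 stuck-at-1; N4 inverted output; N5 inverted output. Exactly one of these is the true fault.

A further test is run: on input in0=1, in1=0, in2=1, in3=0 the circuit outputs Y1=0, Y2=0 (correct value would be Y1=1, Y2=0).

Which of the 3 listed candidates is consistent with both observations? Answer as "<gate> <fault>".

Evaluate each candidate on input in0=1, in1=0, in2=1, in3=0:
  N6 stuck-at-1: N0=0, N1=0, N2=0, N3=0, N4=0, N5=0, N6=1 [stuck-at-1], N7=0, N8=0 → Y1=1, Y2=0 — eliminated
  N4 inverted output: N0=0, N1=0, N2=0, N3=0, N4=1 [inverted output], N5=0, N6=1, N7=0, N8=0 → Y1=1, Y2=0 — eliminated
  N5 inverted output: N0=0, N1=0, N2=0, N3=0, N4=0, N5=1 [inverted output], N6=0, N7=0, N8=0 → Y1=0, Y2=0 — matches
Only N5 inverted output reproduces the observed Y1=0, Y2=0.

N5 inverted output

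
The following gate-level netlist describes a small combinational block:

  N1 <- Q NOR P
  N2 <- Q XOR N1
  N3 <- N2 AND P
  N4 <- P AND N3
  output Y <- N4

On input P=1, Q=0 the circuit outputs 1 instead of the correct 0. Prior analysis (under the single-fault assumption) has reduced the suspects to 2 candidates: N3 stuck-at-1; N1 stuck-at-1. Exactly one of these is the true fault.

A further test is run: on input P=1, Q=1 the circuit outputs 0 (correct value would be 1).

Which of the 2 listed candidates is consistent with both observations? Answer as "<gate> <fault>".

Evaluate each candidate on input P=1, Q=1:
  N3 stuck-at-1: N1=0, N2=1, N3=1 [stuck-at-1], N4=1 → 1 — eliminated
  N1 stuck-at-1: N1=1 [stuck-at-1], N2=0, N3=0, N4=0 → 0 — matches
Only N1 stuck-at-1 reproduces the observed 0.

N1 stuck-at-1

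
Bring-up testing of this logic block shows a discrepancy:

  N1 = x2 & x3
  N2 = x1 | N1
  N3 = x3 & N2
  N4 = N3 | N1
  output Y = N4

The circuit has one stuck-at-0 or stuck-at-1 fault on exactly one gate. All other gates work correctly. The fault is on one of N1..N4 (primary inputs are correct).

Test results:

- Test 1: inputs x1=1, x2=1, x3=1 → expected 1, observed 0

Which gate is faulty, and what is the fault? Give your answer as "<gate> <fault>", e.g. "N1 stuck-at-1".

N4 stuck-at-0

Fault-free values for test 1 (x1=1, x2=1, x3=1): N1=1, N2=1, N3=1, N4=1, giving Y=1. Observed 0.
Test 1: faults giving observed 0 are {N4 stuck-at-0}.
Only N4 stuck-at-0 is consistent with every test.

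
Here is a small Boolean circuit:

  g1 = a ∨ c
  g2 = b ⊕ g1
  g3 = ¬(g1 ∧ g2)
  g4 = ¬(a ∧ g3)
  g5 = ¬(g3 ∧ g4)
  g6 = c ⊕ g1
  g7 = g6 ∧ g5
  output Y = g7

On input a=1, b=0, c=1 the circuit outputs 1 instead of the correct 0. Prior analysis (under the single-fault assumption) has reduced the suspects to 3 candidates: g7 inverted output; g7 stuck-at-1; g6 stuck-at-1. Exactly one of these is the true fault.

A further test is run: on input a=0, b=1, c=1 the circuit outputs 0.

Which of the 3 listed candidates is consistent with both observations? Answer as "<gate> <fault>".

Evaluate each candidate on input a=0, b=1, c=1:
  g7 inverted output: g1=1, g2=0, g3=1, g4=1, g5=0, g6=0, g7=1 [inverted output] → 1 — eliminated
  g7 stuck-at-1: g1=1, g2=0, g3=1, g4=1, g5=0, g6=0, g7=1 [stuck-at-1] → 1 — eliminated
  g6 stuck-at-1: g1=1, g2=0, g3=1, g4=1, g5=0, g6=1 [stuck-at-1], g7=0 → 0 — matches
Only g6 stuck-at-1 reproduces the observed 0.

g6 stuck-at-1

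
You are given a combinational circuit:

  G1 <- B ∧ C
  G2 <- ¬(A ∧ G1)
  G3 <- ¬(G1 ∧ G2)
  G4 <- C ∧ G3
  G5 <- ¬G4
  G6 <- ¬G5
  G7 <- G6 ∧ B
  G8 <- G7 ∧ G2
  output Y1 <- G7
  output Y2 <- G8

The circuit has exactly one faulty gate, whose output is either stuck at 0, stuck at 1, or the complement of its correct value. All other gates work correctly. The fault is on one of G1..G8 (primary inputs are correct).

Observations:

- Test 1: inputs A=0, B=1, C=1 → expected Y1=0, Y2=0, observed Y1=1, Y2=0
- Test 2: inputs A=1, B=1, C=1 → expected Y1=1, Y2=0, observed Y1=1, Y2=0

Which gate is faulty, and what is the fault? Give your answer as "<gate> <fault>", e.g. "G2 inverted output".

Fault-free values for test 1 (A=0, B=1, C=1): G1=1, G2=1, G3=0, G4=0, G5=1, G6=0, G7=0, G8=0, giving Y1=0, Y2=0. Observed Y1=1, Y2=0.
Test 1: faults giving observed Y1=1, Y2=0 are {G2 stuck-at-0, G2 inverted output}.
Test 2 (A=1, B=1, C=1): fault-free G1=1, G2=0, G3=1, G4=1, G5=0, G6=1, G7=1, G8=0 → Y1=1, Y2=0; observed Y1=1, Y2=0. Eliminates G2 inverted output.
Only G2 stuck-at-0 is consistent with every test.

G2 stuck-at-0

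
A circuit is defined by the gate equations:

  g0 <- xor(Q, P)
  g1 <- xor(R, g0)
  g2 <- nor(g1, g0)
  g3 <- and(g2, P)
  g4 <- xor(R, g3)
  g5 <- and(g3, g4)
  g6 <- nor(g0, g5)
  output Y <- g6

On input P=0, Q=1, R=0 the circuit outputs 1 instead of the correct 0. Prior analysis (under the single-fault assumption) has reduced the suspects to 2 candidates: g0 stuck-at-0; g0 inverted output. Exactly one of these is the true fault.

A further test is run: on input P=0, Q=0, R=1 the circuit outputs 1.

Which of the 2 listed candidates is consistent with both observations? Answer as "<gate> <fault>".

g0 stuck-at-0

Evaluate each candidate on input P=0, Q=0, R=1:
  g0 stuck-at-0: g0=0 [stuck-at-0], g1=1, g2=0, g3=0, g4=1, g5=0, g6=1 → 1 — matches
  g0 inverted output: g0=1 [inverted output], g1=0, g2=0, g3=0, g4=1, g5=0, g6=0 → 0 — eliminated
Only g0 stuck-at-0 reproduces the observed 1.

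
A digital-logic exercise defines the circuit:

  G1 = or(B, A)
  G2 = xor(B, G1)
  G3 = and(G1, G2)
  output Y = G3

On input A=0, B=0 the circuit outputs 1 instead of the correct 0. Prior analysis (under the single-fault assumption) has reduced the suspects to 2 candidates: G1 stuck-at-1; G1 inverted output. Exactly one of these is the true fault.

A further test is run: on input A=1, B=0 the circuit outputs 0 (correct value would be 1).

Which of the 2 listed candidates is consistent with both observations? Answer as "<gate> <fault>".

Evaluate each candidate on input A=1, B=0:
  G1 stuck-at-1: G1=1 [stuck-at-1], G2=1, G3=1 → 1 — eliminated
  G1 inverted output: G1=0 [inverted output], G2=0, G3=0 → 0 — matches
Only G1 inverted output reproduces the observed 0.

G1 inverted output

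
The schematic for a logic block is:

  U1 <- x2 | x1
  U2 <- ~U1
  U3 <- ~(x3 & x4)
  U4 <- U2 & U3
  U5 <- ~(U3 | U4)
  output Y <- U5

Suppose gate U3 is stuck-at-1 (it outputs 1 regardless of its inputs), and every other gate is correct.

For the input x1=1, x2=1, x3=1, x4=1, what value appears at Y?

Propagate with U3 forced: U1=1, U2=0, U3=1 [stuck-at-1], U4=0, U5=0.
So Y = 0. (Without the fault it would be 1.)

0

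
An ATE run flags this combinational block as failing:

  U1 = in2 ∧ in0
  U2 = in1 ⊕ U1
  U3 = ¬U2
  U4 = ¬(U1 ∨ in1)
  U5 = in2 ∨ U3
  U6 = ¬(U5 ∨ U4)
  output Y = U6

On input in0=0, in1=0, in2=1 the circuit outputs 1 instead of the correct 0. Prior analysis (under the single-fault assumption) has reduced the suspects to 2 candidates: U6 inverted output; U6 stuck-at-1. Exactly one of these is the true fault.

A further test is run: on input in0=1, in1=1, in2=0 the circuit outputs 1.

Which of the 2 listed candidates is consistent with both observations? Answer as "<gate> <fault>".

Evaluate each candidate on input in0=1, in1=1, in2=0:
  U6 inverted output: U1=0, U2=1, U3=0, U4=0, U5=0, U6=0 [inverted output] → 0 — eliminated
  U6 stuck-at-1: U1=0, U2=1, U3=0, U4=0, U5=0, U6=1 [stuck-at-1] → 1 — matches
Only U6 stuck-at-1 reproduces the observed 1.

U6 stuck-at-1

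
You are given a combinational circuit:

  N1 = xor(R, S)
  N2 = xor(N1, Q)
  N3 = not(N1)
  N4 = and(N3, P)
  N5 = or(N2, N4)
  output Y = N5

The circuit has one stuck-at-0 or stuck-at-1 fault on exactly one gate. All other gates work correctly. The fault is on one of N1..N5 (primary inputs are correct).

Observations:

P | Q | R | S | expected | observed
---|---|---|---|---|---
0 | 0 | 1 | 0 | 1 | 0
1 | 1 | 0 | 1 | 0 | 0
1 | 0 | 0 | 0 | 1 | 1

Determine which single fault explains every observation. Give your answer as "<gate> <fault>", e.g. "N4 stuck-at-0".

N2 stuck-at-0

Fault-free values for test 1 (P=0, Q=0, R=1, S=0): N1=1, N2=1, N3=0, N4=0, N5=1, giving Y=1. Observed 0.
Test 1: faults giving observed 0 are {N1 stuck-at-0, N2 stuck-at-0, N5 stuck-at-0}.
Test 2 (P=1, Q=1, R=0, S=1): fault-free N1=1, N2=0, N3=0, N4=0, N5=0 → 0; observed 0. Eliminates N1 stuck-at-0.
Test 3 (P=1, Q=0, R=0, S=0): fault-free N1=0, N2=0, N3=1, N4=1, N5=1 → 1; observed 1. Eliminates N5 stuck-at-0.
Only N2 stuck-at-0 is consistent with every test.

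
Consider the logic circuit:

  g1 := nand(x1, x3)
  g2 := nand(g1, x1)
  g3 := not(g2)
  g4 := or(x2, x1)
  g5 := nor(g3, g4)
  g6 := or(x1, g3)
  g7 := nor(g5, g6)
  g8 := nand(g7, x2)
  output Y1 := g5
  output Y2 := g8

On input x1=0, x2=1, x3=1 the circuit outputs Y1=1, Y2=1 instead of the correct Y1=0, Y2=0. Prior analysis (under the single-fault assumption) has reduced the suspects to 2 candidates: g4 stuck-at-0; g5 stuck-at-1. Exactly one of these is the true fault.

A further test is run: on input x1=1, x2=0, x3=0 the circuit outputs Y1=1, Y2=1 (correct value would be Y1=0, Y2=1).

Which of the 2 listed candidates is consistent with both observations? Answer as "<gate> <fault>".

g5 stuck-at-1

Evaluate each candidate on input x1=1, x2=0, x3=0:
  g4 stuck-at-0: g1=1, g2=0, g3=1, g4=0 [stuck-at-0], g5=0, g6=1, g7=0, g8=1 → Y1=0, Y2=1 — eliminated
  g5 stuck-at-1: g1=1, g2=0, g3=1, g4=1, g5=1 [stuck-at-1], g6=1, g7=0, g8=1 → Y1=1, Y2=1 — matches
Only g5 stuck-at-1 reproduces the observed Y1=1, Y2=1.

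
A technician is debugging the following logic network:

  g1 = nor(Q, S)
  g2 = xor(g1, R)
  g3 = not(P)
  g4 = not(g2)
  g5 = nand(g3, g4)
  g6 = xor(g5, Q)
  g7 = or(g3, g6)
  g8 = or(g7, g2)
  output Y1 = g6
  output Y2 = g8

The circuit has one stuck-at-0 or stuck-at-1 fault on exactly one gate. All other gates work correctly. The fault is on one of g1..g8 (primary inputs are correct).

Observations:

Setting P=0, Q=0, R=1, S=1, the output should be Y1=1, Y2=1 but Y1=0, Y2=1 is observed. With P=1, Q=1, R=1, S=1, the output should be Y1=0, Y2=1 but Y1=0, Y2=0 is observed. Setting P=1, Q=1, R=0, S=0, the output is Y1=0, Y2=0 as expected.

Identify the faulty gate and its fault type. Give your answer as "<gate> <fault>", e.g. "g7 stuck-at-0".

Fault-free values for test 1 (P=0, Q=0, R=1, S=1): g1=0, g2=1, g3=1, g4=0, g5=1, g6=1, g7=1, g8=1, giving Y1=1, Y2=1. Observed Y1=0, Y2=1.
Test 1: faults giving observed Y1=0, Y2=1 are {g1 stuck-at-1, g2 stuck-at-0, g4 stuck-at-1, g5 stuck-at-0, g6 stuck-at-0}.
Test 2 (P=1, Q=1, R=1, S=1): fault-free g1=0, g2=1, g3=0, g4=0, g5=1, g6=0, g7=0, g8=1 → Y1=0, Y2=1; observed Y1=0, Y2=0. Eliminates g4 stuck-at-1, g5 stuck-at-0, g6 stuck-at-0.
Test 3 (P=1, Q=1, R=0, S=0): fault-free g1=0, g2=0, g3=0, g4=1, g5=1, g6=0, g7=0, g8=0 → Y1=0, Y2=0; observed Y1=0, Y2=0. Eliminates g1 stuck-at-1.
Only g2 stuck-at-0 is consistent with every test.

g2 stuck-at-0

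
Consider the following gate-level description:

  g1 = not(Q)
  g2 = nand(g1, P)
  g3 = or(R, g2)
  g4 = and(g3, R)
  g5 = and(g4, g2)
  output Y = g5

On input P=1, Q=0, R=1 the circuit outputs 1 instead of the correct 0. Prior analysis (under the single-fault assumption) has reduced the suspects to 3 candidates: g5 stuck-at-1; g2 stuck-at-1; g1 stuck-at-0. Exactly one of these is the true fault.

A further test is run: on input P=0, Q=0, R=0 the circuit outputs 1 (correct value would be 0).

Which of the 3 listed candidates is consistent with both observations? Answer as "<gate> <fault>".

g5 stuck-at-1

Evaluate each candidate on input P=0, Q=0, R=0:
  g5 stuck-at-1: g1=1, g2=1, g3=1, g4=0, g5=1 [stuck-at-1] → 1 — matches
  g2 stuck-at-1: g1=1, g2=1 [stuck-at-1], g3=1, g4=0, g5=0 → 0 — eliminated
  g1 stuck-at-0: g1=0 [stuck-at-0], g2=1, g3=1, g4=0, g5=0 → 0 — eliminated
Only g5 stuck-at-1 reproduces the observed 1.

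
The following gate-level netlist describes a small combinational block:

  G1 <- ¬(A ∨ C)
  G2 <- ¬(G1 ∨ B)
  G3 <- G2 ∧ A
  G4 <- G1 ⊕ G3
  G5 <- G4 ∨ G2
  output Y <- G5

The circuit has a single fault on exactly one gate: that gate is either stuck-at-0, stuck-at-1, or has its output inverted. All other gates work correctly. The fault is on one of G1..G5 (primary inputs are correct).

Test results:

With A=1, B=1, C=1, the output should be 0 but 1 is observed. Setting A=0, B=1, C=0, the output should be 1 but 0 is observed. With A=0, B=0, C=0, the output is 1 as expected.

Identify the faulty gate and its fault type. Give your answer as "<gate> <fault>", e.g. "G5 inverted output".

Fault-free values for test 1 (A=1, B=1, C=1): G1=0, G2=0, G3=0, G4=0, G5=0, giving Y=0. Observed 1.
Test 1: faults giving observed 1 are {G1 stuck-at-1, G1 inverted output, G2 stuck-at-1, G2 inverted output, G3 stuck-at-1, G3 inverted output, G4 stuck-at-1, G4 inverted output, G5 stuck-at-1, G5 inverted output}.
Test 2 (A=0, B=1, C=0): fault-free G1=1, G2=0, G3=0, G4=1, G5=1 → 1; observed 0. Eliminates G1 stuck-at-1, G2 stuck-at-1, G2 inverted output, G4 stuck-at-1, G5 stuck-at-1.
Test 3 (A=0, B=0, C=0): fault-free G1=1, G2=0, G3=0, G4=1, G5=1 → 1; observed 1. Eliminates G3 stuck-at-1, G3 inverted output, G4 inverted output, G5 inverted output.
Only G1 inverted output is consistent with every test.

G1 inverted output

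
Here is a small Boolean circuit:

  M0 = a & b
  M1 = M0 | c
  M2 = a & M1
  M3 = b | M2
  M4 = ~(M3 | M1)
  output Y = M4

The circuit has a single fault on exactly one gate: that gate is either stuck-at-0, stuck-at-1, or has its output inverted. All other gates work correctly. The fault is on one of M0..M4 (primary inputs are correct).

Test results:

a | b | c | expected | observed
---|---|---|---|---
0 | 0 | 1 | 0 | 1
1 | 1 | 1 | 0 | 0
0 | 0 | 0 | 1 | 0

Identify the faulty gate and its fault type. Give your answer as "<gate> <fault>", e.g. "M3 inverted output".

Fault-free values for test 1 (a=0, b=0, c=1): M0=0, M1=1, M2=0, M3=0, M4=0, giving Y=0. Observed 1.
Test 1: faults giving observed 1 are {M1 stuck-at-0, M1 inverted output, M4 stuck-at-1, M4 inverted output}.
Test 2 (a=1, b=1, c=1): fault-free M0=1, M1=1, M2=1, M3=1, M4=0 → 0; observed 0. Eliminates M4 stuck-at-1, M4 inverted output.
Test 3 (a=0, b=0, c=0): fault-free M0=0, M1=0, M2=0, M3=0, M4=1 → 1; observed 0. Eliminates M1 stuck-at-0.
Only M1 inverted output is consistent with every test.

M1 inverted output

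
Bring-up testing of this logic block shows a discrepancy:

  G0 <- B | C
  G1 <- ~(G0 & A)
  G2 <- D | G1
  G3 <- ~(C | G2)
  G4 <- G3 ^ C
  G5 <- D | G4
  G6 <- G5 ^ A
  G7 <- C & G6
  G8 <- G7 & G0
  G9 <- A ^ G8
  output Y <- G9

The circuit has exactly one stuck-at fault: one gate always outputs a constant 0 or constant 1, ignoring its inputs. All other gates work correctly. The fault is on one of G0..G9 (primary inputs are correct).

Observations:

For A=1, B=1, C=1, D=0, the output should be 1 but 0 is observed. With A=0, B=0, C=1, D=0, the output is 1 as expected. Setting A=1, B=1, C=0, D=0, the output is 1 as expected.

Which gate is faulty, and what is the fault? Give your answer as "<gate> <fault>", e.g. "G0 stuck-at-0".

G6 stuck-at-1

Fault-free values for test 1 (A=1, B=1, C=1, D=0): G0=1, G1=0, G2=0, G3=0, G4=1, G5=1, G6=0, G7=0, G8=0, G9=1, giving Y=1. Observed 0.
Test 1: faults giving observed 0 are {G3 stuck-at-1, G4 stuck-at-0, G5 stuck-at-0, G6 stuck-at-1, G7 stuck-at-1, G8 stuck-at-1, G9 stuck-at-0}.
Test 2 (A=0, B=0, C=1, D=0): fault-free G0=1, G1=1, G2=1, G3=0, G4=1, G5=1, G6=1, G7=1, G8=1, G9=1 → 1; observed 1. Eliminates G3 stuck-at-1, G4 stuck-at-0, G5 stuck-at-0, G9 stuck-at-0.
Test 3 (A=1, B=1, C=0, D=0): fault-free G0=1, G1=0, G2=0, G3=1, G4=1, G5=1, G6=0, G7=0, G8=0, G9=1 → 1; observed 1. Eliminates G7 stuck-at-1, G8 stuck-at-1.
Only G6 stuck-at-1 is consistent with every test.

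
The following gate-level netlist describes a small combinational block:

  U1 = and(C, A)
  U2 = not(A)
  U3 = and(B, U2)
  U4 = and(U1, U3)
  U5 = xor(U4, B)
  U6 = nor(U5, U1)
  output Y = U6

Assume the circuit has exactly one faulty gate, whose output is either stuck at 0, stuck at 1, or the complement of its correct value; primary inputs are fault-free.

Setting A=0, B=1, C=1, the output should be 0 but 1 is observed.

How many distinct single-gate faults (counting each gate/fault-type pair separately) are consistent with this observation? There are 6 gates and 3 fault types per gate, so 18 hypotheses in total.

6

Fault-free: U1=0, U2=1, U3=1, U4=0, U5=1, U6=0 → 0. Observed 1.
  U1: none of the 3 fault types match ✗
  U2: none of the 3 fault types match ✗
  U3: none of the 3 fault types match ✗
  U4: stuck-at-1, inverted output ✓; others ✗
  U5: stuck-at-0, inverted output ✓; others ✗
  U6: stuck-at-1, inverted output ✓; others ✗
Consistent faults: {U4 stuck-at-1, U4 inverted output, U5 stuck-at-0, U5 inverted output, U6 stuck-at-1, U6 inverted output} — 6 in all.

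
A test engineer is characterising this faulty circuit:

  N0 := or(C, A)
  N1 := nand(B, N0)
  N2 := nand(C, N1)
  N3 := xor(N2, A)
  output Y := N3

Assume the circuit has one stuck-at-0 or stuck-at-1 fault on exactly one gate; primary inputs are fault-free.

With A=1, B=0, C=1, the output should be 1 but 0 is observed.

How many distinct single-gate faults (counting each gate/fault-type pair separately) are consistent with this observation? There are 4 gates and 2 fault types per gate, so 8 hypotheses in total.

Fault-free: N0=1, N1=1, N2=0, N3=1 → 1. Observed 0.
  N0 stuck-at-0: output 1 ✗
  N0 stuck-at-1: output 1 ✗
  N1 stuck-at-0: output 0 ✓
  N1 stuck-at-1: output 1 ✗
  N2 stuck-at-0: output 1 ✗
  N2 stuck-at-1: output 0 ✓
  N3 stuck-at-0: output 0 ✓
  N3 stuck-at-1: output 1 ✗
Consistent faults: {N1 stuck-at-0, N2 stuck-at-1, N3 stuck-at-0} — 3 in all.

3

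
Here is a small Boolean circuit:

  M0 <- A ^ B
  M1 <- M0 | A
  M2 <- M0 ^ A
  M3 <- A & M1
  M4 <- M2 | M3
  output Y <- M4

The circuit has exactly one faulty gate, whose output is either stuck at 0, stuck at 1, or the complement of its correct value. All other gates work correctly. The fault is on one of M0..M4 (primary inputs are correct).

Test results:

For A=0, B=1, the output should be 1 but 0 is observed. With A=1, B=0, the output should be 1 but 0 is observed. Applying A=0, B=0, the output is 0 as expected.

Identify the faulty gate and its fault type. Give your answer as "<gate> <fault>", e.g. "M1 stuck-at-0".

Fault-free values for test 1 (A=0, B=1): M0=1, M1=1, M2=1, M3=0, M4=1, giving Y=1. Observed 0.
Test 1: faults giving observed 0 are {M0 stuck-at-0, M0 inverted output, M2 stuck-at-0, M2 inverted output, M4 stuck-at-0, M4 inverted output}.
Test 2 (A=1, B=0): fault-free M0=1, M1=1, M2=0, M3=1, M4=1 → 1; observed 0. Eliminates M0 stuck-at-0, M0 inverted output, M2 stuck-at-0, M2 inverted output.
Test 3 (A=0, B=0): fault-free M0=0, M1=0, M2=0, M3=0, M4=0 → 0; observed 0. Eliminates M4 inverted output.
Only M4 stuck-at-0 is consistent with every test.

M4 stuck-at-0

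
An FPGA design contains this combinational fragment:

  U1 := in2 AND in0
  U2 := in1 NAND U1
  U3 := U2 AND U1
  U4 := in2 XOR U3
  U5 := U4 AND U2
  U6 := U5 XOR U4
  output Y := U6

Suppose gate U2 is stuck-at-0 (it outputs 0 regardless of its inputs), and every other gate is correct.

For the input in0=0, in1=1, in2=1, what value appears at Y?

1

Propagate with U2 forced: U1=0, U2=0 [stuck-at-0], U3=0, U4=1, U5=0, U6=1.
So Y = 1. (Without the fault it would be 0.)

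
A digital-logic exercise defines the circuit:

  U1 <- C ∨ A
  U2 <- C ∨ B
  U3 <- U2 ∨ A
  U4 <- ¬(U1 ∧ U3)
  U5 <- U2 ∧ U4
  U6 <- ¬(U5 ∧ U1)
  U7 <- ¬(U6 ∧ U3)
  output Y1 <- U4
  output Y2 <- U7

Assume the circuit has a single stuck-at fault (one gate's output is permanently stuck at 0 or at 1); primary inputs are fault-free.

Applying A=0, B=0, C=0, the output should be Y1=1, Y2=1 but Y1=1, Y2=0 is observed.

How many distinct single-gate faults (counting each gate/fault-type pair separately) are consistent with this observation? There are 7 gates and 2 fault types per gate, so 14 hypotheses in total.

Fault-free: U1=0, U2=0, U3=0, U4=1, U5=0, U6=1, U7=1 → Y1=1, Y2=1. Observed Y1=1, Y2=0.
  U1 stuck-at-0: output Y1=1, Y2=1 ✗
  U1 stuck-at-1: output Y1=1, Y2=1 ✗
  U2 stuck-at-0: output Y1=1, Y2=1 ✗
  U2 stuck-at-1: output Y1=1, Y2=0 ✓
  U3 stuck-at-0: output Y1=1, Y2=1 ✗
  U3 stuck-at-1: output Y1=1, Y2=0 ✓
  U4 stuck-at-0: output Y1=0, Y2=1 ✗
  U4 stuck-at-1: output Y1=1, Y2=1 ✗
  U5 stuck-at-0: output Y1=1, Y2=1 ✗
  U5 stuck-at-1: output Y1=1, Y2=1 ✗
  U6 stuck-at-0: output Y1=1, Y2=1 ✗
  U6 stuck-at-1: output Y1=1, Y2=1 ✗
  U7 stuck-at-0: output Y1=1, Y2=0 ✓
  U7 stuck-at-1: output Y1=1, Y2=1 ✗
Consistent faults: {U2 stuck-at-1, U3 stuck-at-1, U7 stuck-at-0} — 3 in all.

3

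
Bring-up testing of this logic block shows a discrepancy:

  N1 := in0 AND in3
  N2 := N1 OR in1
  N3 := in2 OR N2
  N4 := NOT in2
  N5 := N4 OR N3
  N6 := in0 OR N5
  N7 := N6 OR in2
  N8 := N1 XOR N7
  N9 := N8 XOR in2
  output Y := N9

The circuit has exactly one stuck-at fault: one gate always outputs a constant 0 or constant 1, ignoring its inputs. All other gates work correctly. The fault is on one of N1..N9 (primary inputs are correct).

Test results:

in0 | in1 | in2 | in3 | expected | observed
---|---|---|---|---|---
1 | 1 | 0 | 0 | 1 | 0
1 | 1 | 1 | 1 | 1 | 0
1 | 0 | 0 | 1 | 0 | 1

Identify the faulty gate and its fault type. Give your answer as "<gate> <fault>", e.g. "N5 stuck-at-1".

N7 stuck-at-0

Fault-free values for test 1 (in0=1, in1=1, in2=0, in3=0): N1=0, N2=1, N3=1, N4=1, N5=1, N6=1, N7=1, N8=1, N9=1, giving Y=1. Observed 0.
Test 1: faults giving observed 0 are {N1 stuck-at-1, N6 stuck-at-0, N7 stuck-at-0, N8 stuck-at-0, N9 stuck-at-0}.
Test 2 (in0=1, in1=1, in2=1, in3=1): fault-free N1=1, N2=1, N3=1, N4=0, N5=1, N6=1, N7=1, N8=0, N9=1 → 1; observed 0. Eliminates N1 stuck-at-1, N6 stuck-at-0, N8 stuck-at-0.
Test 3 (in0=1, in1=0, in2=0, in3=1): fault-free N1=1, N2=1, N3=1, N4=1, N5=1, N6=1, N7=1, N8=0, N9=0 → 0; observed 1. Eliminates N9 stuck-at-0.
Only N7 stuck-at-0 is consistent with every test.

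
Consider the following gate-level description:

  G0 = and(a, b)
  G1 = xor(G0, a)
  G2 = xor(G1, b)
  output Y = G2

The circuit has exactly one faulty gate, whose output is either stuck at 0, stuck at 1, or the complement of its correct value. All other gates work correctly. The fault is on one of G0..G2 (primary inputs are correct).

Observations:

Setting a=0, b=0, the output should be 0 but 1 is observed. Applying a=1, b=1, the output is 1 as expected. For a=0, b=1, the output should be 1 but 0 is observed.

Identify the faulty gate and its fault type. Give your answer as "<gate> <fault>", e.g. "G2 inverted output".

G0 stuck-at-1

Fault-free values for test 1 (a=0, b=0): G0=0, G1=0, G2=0, giving Y=0. Observed 1.
Test 1: faults giving observed 1 are {G0 stuck-at-1, G0 inverted output, G1 stuck-at-1, G1 inverted output, G2 stuck-at-1, G2 inverted output}.
Test 2 (a=1, b=1): fault-free G0=1, G1=0, G2=1 → 1; observed 1. Eliminates G0 inverted output, G1 stuck-at-1, G1 inverted output, G2 inverted output.
Test 3 (a=0, b=1): fault-free G0=0, G1=0, G2=1 → 1; observed 0. Eliminates G2 stuck-at-1.
Only G0 stuck-at-1 is consistent with every test.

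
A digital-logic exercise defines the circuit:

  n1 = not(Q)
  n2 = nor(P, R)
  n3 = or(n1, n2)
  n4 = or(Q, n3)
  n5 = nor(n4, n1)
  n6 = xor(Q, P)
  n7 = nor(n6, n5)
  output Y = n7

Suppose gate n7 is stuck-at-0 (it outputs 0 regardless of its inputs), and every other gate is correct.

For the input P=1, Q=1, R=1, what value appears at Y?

Propagate with n7 forced: n1=0, n2=0, n3=0, n4=1, n5=0, n6=0, n7=0 [stuck-at-0].
So Y = 0. (Without the fault it would be 1.)

0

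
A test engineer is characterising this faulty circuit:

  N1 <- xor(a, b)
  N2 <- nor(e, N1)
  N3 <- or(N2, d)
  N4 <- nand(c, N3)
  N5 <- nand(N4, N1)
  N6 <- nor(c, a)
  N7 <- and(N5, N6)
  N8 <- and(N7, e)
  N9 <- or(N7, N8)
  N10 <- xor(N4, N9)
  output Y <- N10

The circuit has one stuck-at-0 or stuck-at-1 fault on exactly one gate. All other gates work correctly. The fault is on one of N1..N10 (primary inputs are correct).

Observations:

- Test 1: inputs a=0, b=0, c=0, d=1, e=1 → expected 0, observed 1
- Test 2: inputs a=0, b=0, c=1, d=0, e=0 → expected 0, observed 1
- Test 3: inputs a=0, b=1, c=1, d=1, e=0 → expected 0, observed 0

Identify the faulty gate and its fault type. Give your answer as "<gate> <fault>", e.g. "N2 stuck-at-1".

Fault-free values for test 1 (a=0, b=0, c=0, d=1, e=1): N1=0, N2=0, N3=1, N4=1, N5=1, N6=1, N7=1, N8=1, N9=1, N10=0, giving Y=0. Observed 1.
Test 1: faults giving observed 1 are {N1 stuck-at-1, N4 stuck-at-0, N5 stuck-at-0, N6 stuck-at-0, N7 stuck-at-0, N9 stuck-at-0, N10 stuck-at-1}.
Test 2 (a=0, b=0, c=1, d=0, e=0): fault-free N1=0, N2=1, N3=1, N4=0, N5=1, N6=0, N7=0, N8=0, N9=0, N10=0 → 0; observed 1. Eliminates N4 stuck-at-0, N5 stuck-at-0, N6 stuck-at-0, N7 stuck-at-0, N9 stuck-at-0.
Test 3 (a=0, b=1, c=1, d=1, e=0): fault-free N1=1, N2=0, N3=1, N4=0, N5=1, N6=0, N7=0, N8=0, N9=0, N10=0 → 0; observed 0. Eliminates N10 stuck-at-1.
Only N1 stuck-at-1 is consistent with every test.

N1 stuck-at-1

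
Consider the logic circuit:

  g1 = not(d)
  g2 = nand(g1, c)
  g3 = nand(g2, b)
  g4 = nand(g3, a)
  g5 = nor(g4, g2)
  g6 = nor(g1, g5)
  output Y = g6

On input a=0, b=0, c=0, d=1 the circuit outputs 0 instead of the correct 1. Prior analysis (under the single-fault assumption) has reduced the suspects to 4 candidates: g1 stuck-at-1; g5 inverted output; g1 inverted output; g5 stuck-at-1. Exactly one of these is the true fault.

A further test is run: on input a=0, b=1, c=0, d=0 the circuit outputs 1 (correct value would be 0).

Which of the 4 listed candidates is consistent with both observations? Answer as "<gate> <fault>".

g1 inverted output

Evaluate each candidate on input a=0, b=1, c=0, d=0:
  g1 stuck-at-1: g1=1 [stuck-at-1], g2=1, g3=0, g4=1, g5=0, g6=0 → 0 — eliminated
  g5 inverted output: g1=1, g2=1, g3=0, g4=1, g5=1 [inverted output], g6=0 → 0 — eliminated
  g1 inverted output: g1=0 [inverted output], g2=1, g3=0, g4=1, g5=0, g6=1 → 1 — matches
  g5 stuck-at-1: g1=1, g2=1, g3=0, g4=1, g5=1 [stuck-at-1], g6=0 → 0 — eliminated
Only g1 inverted output reproduces the observed 1.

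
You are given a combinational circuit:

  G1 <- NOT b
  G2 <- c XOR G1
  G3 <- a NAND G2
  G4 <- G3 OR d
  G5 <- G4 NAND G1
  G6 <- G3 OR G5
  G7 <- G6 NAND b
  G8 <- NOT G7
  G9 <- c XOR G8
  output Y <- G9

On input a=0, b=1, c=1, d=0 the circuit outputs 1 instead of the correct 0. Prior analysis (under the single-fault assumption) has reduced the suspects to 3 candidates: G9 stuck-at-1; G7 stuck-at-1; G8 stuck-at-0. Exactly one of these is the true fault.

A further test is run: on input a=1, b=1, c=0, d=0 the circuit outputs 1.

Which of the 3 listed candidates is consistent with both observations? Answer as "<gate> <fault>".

G9 stuck-at-1

Evaluate each candidate on input a=1, b=1, c=0, d=0:
  G9 stuck-at-1: G1=0, G2=0, G3=1, G4=1, G5=1, G6=1, G7=0, G8=1, G9=1 [stuck-at-1] → 1 — matches
  G7 stuck-at-1: G1=0, G2=0, G3=1, G4=1, G5=1, G6=1, G7=1 [stuck-at-1], G8=0, G9=0 → 0 — eliminated
  G8 stuck-at-0: G1=0, G2=0, G3=1, G4=1, G5=1, G6=1, G7=0, G8=0 [stuck-at-0], G9=0 → 0 — eliminated
Only G9 stuck-at-1 reproduces the observed 1.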